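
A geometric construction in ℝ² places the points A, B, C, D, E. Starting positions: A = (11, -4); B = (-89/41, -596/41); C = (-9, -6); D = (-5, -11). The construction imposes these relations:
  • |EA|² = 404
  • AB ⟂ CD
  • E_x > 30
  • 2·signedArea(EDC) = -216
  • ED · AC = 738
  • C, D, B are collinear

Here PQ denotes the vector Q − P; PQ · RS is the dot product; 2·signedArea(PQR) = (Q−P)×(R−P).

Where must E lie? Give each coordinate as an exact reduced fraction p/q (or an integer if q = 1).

E = (31, -2)

1. E_x = 31  [2·signedArea(EDC) = -216 ∩ ED · AC = 738]
2. E_y = -2  [2·signedArea(EDC) = -216 ∩ ED · AC = 738]
   → E = (31, -2)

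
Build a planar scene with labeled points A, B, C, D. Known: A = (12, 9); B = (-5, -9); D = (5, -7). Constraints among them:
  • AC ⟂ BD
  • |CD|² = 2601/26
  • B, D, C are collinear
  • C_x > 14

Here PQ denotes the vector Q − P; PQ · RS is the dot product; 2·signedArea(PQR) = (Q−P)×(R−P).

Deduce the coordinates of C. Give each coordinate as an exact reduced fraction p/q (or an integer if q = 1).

1. C_x = 385/26  [B, D, C are collinear ∩ AC ⟂ BD]
2. C_y = -131/26  [B, D, C are collinear ∩ AC ⟂ BD]
   → C = (385/26, -131/26)

C = (385/26, -131/26)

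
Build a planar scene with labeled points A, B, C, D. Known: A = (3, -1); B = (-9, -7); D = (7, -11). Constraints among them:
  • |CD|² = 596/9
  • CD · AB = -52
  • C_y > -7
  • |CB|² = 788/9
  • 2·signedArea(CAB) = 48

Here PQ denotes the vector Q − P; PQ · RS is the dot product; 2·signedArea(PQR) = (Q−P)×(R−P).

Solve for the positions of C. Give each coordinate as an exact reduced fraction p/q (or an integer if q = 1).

C = (1/3, -19/3)

1. C_x = 1/3  [CD · AB = -52 ∩ 2·signedArea(CAB) = 48]
2. C_y = -19/3  [CD · AB = -52 ∩ 2·signedArea(CAB) = 48]
   → C = (1/3, -19/3)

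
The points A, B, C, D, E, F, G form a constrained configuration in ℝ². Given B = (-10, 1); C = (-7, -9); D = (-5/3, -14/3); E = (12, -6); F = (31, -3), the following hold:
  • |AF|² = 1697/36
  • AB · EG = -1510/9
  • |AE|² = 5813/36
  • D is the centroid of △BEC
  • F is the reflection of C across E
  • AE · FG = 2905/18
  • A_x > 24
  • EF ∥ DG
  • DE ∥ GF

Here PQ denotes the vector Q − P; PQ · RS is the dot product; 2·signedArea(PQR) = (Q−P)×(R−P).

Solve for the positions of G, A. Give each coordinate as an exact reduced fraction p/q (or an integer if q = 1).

1. G_x = 52/3  [DE ∥ GF ∩ EF ∥ DG]
2. G_y = -5/3  [DE ∥ GF ∩ EF ∥ DG]
   → G = (52/3, -5/3)
3. A_x = 145/6  [AE · FG = 2905/18 ∩ AB · EG = -1510/9]
4. A_y = -7/3  [AE · FG = 2905/18 ∩ AB · EG = -1510/9]
   → A = (145/6, -7/3)

A = (145/6, -7/3)
G = (52/3, -5/3)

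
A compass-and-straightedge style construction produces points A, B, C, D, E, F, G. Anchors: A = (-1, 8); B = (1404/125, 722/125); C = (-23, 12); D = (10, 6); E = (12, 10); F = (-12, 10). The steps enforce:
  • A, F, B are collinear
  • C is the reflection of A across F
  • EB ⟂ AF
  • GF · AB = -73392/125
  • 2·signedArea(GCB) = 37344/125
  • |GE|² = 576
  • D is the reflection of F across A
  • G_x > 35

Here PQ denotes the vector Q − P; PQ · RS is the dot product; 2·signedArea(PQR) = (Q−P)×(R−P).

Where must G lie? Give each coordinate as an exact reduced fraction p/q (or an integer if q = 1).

G = (36, 10)

1. G_x = 36  [2·signedArea(GCB) = 37344/125 ∩ GF · AB = -73392/125]
2. G_y = 10  [2·signedArea(GCB) = 37344/125 ∩ GF · AB = -73392/125]
   → G = (36, 10)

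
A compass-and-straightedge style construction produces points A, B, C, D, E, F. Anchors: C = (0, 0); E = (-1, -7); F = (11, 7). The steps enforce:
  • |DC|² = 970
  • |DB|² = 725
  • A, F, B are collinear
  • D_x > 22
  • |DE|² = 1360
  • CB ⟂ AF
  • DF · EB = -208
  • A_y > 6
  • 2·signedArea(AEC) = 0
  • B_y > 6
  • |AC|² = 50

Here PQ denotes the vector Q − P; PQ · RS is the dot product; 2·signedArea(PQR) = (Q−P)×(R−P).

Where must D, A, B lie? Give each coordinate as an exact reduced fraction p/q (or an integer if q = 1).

A = (1, 7)
B = (0, 7)
D = (23, 21)

1. A_x = 1  [line -7·x + 1·y + 0 = 0 ∩ |AC|² = 50]
2. A_y = 7  [line -7·x + 1·y + 0 = 0 ∩ |AC|² = 50]
   → A = (1, 7)
3. B_x = 0  [A, F, B are collinear ∩ CB ⟂ AF]
4. B_y = 7  [A, F, B are collinear ∩ CB ⟂ AF]
   → B = (0, 7)
5. D_x = 23  [line -1·x + -14·y + 317 = 0 ∩ |DE|² = 1360]
6. D_y = 21  [line -1·x + -14·y + 317 = 0 ∩ |DE|² = 1360]
   → D = (23, 21)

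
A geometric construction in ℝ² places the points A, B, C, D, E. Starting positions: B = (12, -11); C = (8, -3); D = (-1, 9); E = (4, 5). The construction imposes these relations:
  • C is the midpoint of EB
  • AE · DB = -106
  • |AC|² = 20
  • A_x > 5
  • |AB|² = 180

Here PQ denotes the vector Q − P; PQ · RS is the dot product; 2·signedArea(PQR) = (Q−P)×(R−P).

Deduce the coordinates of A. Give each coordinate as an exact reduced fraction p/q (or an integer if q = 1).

A = (6, 1)

1. A_x = 6  [line -13·x + 20·y + 58 = 0 ∩ |AB|² = 180]
2. A_y = 1  [line -13·x + 20·y + 58 = 0 ∩ |AB|² = 180]
   → A = (6, 1)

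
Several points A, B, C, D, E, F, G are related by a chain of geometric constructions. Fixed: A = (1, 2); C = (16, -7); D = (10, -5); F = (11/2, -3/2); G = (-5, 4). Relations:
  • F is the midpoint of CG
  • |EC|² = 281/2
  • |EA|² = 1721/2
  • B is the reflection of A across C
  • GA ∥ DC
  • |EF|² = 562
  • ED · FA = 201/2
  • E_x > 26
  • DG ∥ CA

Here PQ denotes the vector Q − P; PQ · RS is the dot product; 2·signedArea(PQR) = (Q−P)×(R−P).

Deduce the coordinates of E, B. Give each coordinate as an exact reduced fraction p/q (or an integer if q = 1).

B = (31, -16)
E = (53/2, -25/2)

1. E_x = 53/2  [line 9/2·x + -7/2·y + -163 = 0 ∩ |EA|² = 1721/2]
2. E_y = -25/2  [line 9/2·x + -7/2·y + -163 = 0 ∩ |EA|² = 1721/2]
   → E = (53/2, -25/2)
3. B_x = 31  [B is the reflection of A across C]
4. B_y = -16  [B is the reflection of A across C]
   → B = (31, -16)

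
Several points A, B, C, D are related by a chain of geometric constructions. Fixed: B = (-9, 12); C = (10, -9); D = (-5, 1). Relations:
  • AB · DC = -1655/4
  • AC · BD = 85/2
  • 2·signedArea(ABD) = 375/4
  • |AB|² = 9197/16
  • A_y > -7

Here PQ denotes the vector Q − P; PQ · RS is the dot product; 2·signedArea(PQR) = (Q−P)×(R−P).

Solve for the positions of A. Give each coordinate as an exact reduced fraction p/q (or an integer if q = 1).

1. A_x = 25/4  [AB · DC = -1655/4 ∩ 2·signedArea(ABD) = 375/4]
2. A_y = -13/2  [AB · DC = -1655/4 ∩ 2·signedArea(ABD) = 375/4]
   → A = (25/4, -13/2)

A = (25/4, -13/2)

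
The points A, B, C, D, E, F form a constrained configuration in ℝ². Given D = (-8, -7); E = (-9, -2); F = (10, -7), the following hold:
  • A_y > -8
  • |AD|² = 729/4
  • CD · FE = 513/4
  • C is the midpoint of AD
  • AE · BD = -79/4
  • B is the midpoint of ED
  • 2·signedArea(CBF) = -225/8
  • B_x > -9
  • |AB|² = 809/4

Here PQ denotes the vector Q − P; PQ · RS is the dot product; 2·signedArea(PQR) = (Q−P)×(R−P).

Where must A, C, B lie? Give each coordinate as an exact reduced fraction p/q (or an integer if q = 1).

1. B_x = -17/2  [B is the midpoint of ED]
2. B_y = -9/2  [B is the midpoint of ED]
   → B = (-17/2, -9/2)
3. A_x = 11/2  [line -1/2·x + 5/2·y + 81/4 = 0 ∩ |AD|² = 729/4]
4. A_y = -7  [line -1/2·x + 5/2·y + 81/4 = 0 ∩ |AD|² = 729/4]
   → A = (11/2, -7)
5. C_x = -5/4  [C is the midpoint of AD]
6. C_y = -7  [C is the midpoint of AD]
   → C = (-5/4, -7)

A = (11/2, -7)
B = (-17/2, -9/2)
C = (-5/4, -7)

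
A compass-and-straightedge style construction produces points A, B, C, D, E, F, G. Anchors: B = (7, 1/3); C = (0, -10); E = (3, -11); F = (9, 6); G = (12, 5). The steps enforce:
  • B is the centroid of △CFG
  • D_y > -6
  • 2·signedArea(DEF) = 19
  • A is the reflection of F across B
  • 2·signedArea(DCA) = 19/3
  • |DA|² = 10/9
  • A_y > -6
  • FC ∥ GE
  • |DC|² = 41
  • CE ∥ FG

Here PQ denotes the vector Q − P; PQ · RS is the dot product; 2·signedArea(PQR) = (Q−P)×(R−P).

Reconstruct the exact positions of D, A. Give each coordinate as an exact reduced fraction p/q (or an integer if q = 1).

1. D_x = 4  [line -17·x + 6·y + 98 = 0 ∩ |DC|² = 41]
2. D_y = -5  [line -17·x + 6·y + 98 = 0 ∩ |DC|² = 41]
   → D = (4, -5)
3. A_x = 5  [A is the reflection of F across B]
4. A_y = -16/3  [A is the reflection of F across B]
   → A = (5, -16/3)

A = (5, -16/3)
D = (4, -5)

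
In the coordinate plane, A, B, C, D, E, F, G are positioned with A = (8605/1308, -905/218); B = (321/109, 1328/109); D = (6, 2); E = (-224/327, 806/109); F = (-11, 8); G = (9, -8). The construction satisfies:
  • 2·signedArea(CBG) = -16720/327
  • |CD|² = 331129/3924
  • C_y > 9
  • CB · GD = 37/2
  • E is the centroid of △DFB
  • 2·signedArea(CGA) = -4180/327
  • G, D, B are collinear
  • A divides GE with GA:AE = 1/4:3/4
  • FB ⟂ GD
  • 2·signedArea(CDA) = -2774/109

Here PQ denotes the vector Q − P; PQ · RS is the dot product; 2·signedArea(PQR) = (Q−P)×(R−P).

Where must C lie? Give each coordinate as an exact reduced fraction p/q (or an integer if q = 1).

C = (739/654, 1067/109)

1. C_x = 739/654  [2·signedArea(CDA) = -2774/109 ∩ 2·signedArea(CBG) = -16720/327]
2. C_y = 1067/109  [2·signedArea(CDA) = -2774/109 ∩ 2·signedArea(CBG) = -16720/327]
   → C = (739/654, 1067/109)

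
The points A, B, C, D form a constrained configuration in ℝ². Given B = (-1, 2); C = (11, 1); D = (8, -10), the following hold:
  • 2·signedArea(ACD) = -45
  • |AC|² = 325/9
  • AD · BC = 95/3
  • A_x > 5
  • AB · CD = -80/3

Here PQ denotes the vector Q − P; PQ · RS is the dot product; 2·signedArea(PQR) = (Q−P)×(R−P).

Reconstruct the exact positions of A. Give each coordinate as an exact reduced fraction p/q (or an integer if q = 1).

1. A_x = 6  [AB · CD = -80/3 ∩ 2·signedArea(ACD) = -45]
2. A_y = -7/3  [AB · CD = -80/3 ∩ 2·signedArea(ACD) = -45]
   → A = (6, -7/3)

A = (6, -7/3)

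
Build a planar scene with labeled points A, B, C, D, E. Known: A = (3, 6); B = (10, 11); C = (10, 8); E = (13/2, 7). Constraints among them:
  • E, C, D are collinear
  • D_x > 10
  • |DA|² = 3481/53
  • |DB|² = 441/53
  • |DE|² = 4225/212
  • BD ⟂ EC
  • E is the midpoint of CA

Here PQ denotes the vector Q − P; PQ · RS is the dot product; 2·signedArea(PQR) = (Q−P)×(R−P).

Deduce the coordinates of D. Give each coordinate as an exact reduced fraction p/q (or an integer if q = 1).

D = (572/53, 436/53)

1. D_x = 572/53  [E, C, D are collinear ∩ BD ⟂ EC]
2. D_y = 436/53  [E, C, D are collinear ∩ BD ⟂ EC]
   → D = (572/53, 436/53)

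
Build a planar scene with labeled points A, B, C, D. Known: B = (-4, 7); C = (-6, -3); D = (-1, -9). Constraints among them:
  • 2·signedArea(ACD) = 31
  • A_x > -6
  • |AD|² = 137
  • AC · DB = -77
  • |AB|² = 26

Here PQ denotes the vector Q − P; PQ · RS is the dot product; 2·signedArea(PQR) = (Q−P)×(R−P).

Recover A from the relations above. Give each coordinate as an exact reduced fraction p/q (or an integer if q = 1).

1. A_x = -5  [2·signedArea(ACD) = 31 ∩ AC · DB = -77]
2. A_y = 2  [2·signedArea(ACD) = 31 ∩ AC · DB = -77]
   → A = (-5, 2)

A = (-5, 2)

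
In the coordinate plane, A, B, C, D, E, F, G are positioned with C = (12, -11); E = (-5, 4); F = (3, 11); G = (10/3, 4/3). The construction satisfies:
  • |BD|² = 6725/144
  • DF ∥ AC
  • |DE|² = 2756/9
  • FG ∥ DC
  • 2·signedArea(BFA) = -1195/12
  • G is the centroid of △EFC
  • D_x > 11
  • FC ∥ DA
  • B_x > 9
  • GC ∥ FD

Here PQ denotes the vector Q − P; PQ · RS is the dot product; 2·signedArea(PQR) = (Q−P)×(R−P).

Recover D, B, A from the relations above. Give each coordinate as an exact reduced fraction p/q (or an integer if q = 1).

1. D_x = 35/3  [FG ∥ DC ∩ GC ∥ FD]
2. D_y = -4/3  [FG ∥ DC ∩ GC ∥ FD]
   → D = (35/3, -4/3)
3. A_x = 62/3  [DF ∥ AC ∩ FC ∥ DA]
4. A_y = -70/3  [DF ∥ AC ∩ FC ∥ DA]
   → A = (62/3, -70/3)
5. B_x = 59/6  [line 103/3·x + 53/3·y + -791/4 = 0 ∩ |BD|² = 6725/144]
6. B_y = -95/12  [line 103/3·x + 53/3·y + -791/4 = 0 ∩ |BD|² = 6725/144]
   → B = (59/6, -95/12)

A = (62/3, -70/3)
B = (59/6, -95/12)
D = (35/3, -4/3)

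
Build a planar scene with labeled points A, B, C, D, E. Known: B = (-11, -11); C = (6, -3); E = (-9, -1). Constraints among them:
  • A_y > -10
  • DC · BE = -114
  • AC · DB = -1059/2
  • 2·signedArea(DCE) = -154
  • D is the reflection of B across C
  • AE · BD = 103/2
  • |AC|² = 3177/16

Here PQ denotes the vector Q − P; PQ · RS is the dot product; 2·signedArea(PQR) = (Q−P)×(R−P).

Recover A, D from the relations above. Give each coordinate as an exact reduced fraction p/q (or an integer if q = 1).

1. D_x = 23  [D is the reflection of B across C]
2. D_y = 5  [D is the reflection of B across C]
   → D = (23, 5)
3. A_x = -27/4  [line -34·x + -16·y + -747/2 = 0 ∩ |AC|² = 3177/16]
4. A_y = -9  [line -34·x + -16·y + -747/2 = 0 ∩ |AC|² = 3177/16]
   → A = (-27/4, -9)

A = (-27/4, -9)
D = (23, 5)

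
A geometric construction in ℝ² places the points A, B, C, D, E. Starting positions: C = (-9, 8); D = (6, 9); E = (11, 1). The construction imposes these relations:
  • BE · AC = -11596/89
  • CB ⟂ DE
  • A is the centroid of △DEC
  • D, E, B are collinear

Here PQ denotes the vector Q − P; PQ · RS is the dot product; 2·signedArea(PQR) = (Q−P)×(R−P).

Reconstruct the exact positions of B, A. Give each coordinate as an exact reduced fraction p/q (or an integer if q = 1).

1. B_x = 199/89  [D, E, B are collinear ∩ CB ⟂ DE]
2. B_y = 1337/89  [D, E, B are collinear ∩ CB ⟂ DE]
   → B = (199/89, 1337/89)
3. A_x = 8/3  [A is the centroid of △DEC]
4. A_y = 6  [A is the centroid of △DEC]
   → A = (8/3, 6)

A = (8/3, 6)
B = (199/89, 1337/89)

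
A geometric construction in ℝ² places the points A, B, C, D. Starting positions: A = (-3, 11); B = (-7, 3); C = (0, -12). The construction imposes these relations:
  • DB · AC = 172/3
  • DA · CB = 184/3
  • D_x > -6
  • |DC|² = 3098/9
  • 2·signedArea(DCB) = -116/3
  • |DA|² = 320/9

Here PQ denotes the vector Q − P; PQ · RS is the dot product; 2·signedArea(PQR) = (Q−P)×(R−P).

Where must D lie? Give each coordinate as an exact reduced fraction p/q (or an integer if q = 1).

1. D_x = -17/3  [DA · CB = 184/3 ∩ 2·signedArea(DCB) = -116/3]
2. D_y = 17/3  [DA · CB = 184/3 ∩ 2·signedArea(DCB) = -116/3]
   → D = (-17/3, 17/3)

D = (-17/3, 17/3)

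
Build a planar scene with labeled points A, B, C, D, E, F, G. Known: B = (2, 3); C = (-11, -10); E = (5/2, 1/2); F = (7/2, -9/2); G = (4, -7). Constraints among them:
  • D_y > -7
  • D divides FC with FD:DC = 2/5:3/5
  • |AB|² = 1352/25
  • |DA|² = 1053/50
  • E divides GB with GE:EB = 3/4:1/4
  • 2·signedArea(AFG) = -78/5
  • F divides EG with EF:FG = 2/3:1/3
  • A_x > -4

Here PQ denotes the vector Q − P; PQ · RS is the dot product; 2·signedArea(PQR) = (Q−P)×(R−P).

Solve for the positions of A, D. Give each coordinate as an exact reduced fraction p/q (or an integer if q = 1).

A = (-16/5, -11/5)
D = (-23/10, -67/10)

1. A_x = -16/5  [line 5/2·x + 1/2·y + 91/10 = 0 ∩ |AB|² = 1352/25]
2. A_y = -11/5  [line 5/2·x + 1/2·y + 91/10 = 0 ∩ |AB|² = 1352/25]
   → A = (-16/5, -11/5)
3. D_x = -23/10  [D divides FC with FD:DC = 2/5:3/5]
4. D_y = -67/10  [D divides FC with FD:DC = 2/5:3/5]
   → D = (-23/10, -67/10)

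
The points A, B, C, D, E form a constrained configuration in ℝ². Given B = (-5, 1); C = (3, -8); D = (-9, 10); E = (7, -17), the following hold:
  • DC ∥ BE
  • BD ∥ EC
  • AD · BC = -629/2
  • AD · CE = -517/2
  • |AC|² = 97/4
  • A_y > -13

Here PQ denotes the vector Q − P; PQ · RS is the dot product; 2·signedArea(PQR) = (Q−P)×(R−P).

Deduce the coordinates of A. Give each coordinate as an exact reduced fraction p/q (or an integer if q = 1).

1. A_x = 5  [AD · BC = -629/2 ∩ AD · CE = -517/2]
2. A_y = -25/2  [AD · BC = -629/2 ∩ AD · CE = -517/2]
   → A = (5, -25/2)

A = (5, -25/2)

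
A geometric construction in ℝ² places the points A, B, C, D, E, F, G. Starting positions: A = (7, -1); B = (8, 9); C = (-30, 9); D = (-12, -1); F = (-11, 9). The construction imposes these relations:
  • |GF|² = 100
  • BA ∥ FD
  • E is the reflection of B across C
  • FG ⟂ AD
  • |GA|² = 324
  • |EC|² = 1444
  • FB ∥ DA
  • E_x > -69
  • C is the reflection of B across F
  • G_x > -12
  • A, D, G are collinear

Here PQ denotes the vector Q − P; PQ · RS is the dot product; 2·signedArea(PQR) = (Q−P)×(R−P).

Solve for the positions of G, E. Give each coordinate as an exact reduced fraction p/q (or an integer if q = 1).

E = (-68, 9)
G = (-11, -1)

1. G_x = -11  [A, D, G are collinear ∩ FG ⟂ AD]
2. G_y = -1  [A, D, G are collinear ∩ FG ⟂ AD]
   → G = (-11, -1)
3. E_x = -68  [E is the reflection of B across C]
4. E_y = 9  [E is the reflection of B across C]
   → E = (-68, 9)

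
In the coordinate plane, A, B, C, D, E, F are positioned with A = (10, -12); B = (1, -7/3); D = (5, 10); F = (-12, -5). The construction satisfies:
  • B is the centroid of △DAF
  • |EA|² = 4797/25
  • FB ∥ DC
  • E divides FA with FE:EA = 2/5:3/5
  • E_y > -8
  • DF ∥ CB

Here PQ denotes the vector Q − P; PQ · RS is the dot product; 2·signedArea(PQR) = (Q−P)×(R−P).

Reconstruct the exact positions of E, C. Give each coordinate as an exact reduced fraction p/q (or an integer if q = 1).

1. E_x = -16/5  [E divides FA with FE:EA = 2/5:3/5]
2. E_y = -39/5  [E divides FA with FE:EA = 2/5:3/5]
   → E = (-16/5, -39/5)
3. C_x = 18  [DF ∥ CB ∩ FB ∥ DC]
4. C_y = 38/3  [DF ∥ CB ∩ FB ∥ DC]
   → C = (18, 38/3)

C = (18, 38/3)
E = (-16/5, -39/5)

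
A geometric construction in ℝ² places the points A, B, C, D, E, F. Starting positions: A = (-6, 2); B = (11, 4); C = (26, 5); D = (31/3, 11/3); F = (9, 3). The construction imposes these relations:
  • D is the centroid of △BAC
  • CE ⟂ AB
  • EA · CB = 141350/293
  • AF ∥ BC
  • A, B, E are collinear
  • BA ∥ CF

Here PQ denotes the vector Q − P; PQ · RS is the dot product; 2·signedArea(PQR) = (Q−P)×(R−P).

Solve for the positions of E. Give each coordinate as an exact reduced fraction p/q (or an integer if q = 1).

1. E_x = 7592/293  [A, B, E are collinear ∩ CE ⟂ AB]
2. E_y = 1686/293  [A, B, E are collinear ∩ CE ⟂ AB]
   → E = (7592/293, 1686/293)

E = (7592/293, 1686/293)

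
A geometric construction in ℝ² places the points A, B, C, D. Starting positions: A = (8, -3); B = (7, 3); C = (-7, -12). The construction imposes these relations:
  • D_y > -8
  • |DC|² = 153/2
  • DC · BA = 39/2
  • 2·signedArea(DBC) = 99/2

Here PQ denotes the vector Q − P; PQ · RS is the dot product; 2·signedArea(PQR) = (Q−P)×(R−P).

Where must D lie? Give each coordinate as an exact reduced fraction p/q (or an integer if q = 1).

D = (1/2, -15/2)

1. D_x = 1/2  [2·signedArea(DBC) = 99/2 ∩ DC · BA = 39/2]
2. D_y = -15/2  [2·signedArea(DBC) = 99/2 ∩ DC · BA = 39/2]
   → D = (1/2, -15/2)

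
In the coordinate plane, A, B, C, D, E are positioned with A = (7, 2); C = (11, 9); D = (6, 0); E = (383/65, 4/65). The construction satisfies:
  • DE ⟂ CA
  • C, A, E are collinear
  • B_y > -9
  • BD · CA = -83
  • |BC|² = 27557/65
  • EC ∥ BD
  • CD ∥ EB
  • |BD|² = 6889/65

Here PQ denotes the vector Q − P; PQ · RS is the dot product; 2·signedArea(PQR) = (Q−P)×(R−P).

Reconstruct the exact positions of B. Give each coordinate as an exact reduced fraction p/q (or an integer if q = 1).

B = (58/65, -581/65)

1. B_x = 58/65  [EC ∥ BD ∩ CD ∥ EB]
2. B_y = -581/65  [EC ∥ BD ∩ CD ∥ EB]
   → B = (58/65, -581/65)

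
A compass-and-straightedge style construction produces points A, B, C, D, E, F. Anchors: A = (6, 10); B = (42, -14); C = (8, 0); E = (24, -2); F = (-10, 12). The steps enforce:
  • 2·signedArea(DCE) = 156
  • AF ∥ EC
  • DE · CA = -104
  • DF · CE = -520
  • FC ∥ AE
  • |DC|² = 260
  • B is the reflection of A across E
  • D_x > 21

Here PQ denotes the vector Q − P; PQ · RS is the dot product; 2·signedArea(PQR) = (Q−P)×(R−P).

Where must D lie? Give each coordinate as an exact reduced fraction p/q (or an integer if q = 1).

D = (22, 8)

1. D_x = 22  [DE · CA = -104 ∩ 2·signedArea(DCE) = 156]
2. D_y = 8  [DE · CA = -104 ∩ 2·signedArea(DCE) = 156]
   → D = (22, 8)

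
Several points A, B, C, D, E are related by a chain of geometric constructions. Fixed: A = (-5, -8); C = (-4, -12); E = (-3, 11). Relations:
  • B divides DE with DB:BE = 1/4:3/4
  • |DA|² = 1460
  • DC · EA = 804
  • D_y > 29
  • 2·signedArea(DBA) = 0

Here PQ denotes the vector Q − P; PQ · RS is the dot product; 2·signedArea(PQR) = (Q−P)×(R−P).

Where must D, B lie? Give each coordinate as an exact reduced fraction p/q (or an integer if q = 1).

B = (-3/2, 101/4)
D = (-1, 30)

1. D_x = -1  [line 2·x + 19·y + -568 = 0 ∩ |DA|² = 1460]
2. D_y = 30  [line 2·x + 19·y + -568 = 0 ∩ |DA|² = 1460]
   → D = (-1, 30)
3. B_x = -3/2  [2·signedArea(DBA) = 0 ∩ B divides DE with DB:BE = 1/4:3/4]
4. B_y = 101/4  [2·signedArea(DBA) = 0 ∩ B divides DE with DB:BE = 1/4:3/4]
   → B = (-3/2, 101/4)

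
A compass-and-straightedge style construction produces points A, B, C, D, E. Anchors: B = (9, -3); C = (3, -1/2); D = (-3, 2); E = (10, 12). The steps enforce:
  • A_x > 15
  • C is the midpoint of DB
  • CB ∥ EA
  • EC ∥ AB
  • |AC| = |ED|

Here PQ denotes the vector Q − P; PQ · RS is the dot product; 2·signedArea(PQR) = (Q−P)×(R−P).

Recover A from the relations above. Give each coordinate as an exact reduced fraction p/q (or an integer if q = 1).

A = (16, 19/2)

1. A_x = 16  [EC ∥ AB ∩ CB ∥ EA]
2. A_y = 19/2  [EC ∥ AB ∩ CB ∥ EA]
   → A = (16, 19/2)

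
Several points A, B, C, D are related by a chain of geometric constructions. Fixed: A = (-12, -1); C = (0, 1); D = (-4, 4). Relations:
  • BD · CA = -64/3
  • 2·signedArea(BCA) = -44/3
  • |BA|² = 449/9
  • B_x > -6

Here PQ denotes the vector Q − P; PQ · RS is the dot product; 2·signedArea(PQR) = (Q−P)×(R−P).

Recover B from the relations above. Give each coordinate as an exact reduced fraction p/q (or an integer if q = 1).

1. B_x = -16/3  [BD · CA = -64/3 ∩ 2·signedArea(BCA) = -44/3]
2. B_y = 4/3  [BD · CA = -64/3 ∩ 2·signedArea(BCA) = -44/3]
   → B = (-16/3, 4/3)

B = (-16/3, 4/3)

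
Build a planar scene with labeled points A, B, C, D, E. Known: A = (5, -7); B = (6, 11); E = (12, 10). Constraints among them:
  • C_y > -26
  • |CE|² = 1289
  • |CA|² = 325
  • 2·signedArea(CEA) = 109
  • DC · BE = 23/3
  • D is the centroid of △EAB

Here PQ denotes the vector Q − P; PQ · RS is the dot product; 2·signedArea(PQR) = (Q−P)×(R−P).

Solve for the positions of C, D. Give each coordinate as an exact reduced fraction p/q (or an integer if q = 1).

C = (4, -25)
D = (23/3, 14/3)

1. D_x = 23/3  [D is the centroid of △EAB]
2. D_y = 14/3  [D is the centroid of △EAB]
   → D = (23/3, 14/3)
3. C_x = 4  [2·signedArea(CEA) = 109 ∩ DC · BE = 23/3]
4. C_y = -25  [2·signedArea(CEA) = 109 ∩ DC · BE = 23/3]
   → C = (4, -25)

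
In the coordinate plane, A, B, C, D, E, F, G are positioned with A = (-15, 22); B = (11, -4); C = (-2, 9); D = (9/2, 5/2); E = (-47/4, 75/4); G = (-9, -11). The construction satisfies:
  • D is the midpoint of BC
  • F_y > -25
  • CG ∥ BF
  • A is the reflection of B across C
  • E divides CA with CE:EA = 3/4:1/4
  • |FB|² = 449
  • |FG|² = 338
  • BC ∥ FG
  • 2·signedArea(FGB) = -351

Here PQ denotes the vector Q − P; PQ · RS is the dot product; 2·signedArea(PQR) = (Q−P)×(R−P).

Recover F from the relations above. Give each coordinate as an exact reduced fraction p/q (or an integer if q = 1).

1. F_x = 4  [BC ∥ FG ∩ CG ∥ BF]
2. F_y = -24  [BC ∥ FG ∩ CG ∥ BF]
   → F = (4, -24)

F = (4, -24)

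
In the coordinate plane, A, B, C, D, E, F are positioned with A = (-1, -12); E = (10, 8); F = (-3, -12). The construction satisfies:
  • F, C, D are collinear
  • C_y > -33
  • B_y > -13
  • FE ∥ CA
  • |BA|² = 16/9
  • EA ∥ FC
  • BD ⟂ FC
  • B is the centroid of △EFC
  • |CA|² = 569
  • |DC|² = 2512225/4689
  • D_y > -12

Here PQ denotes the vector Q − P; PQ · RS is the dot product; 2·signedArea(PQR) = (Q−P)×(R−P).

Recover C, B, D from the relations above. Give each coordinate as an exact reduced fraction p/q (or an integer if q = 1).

1. C_x = -14  [FE ∥ CA ∩ EA ∥ FC]
2. C_y = -32  [FE ∥ CA ∩ EA ∥ FC]
   → C = (-14, -32)
3. B_x = -7/3  [B is the centroid of △EFC]
4. B_y = -12  [B is the centroid of △EFC]
   → B = (-7/3, -12)
5. D_x = -4447/1563  [F, C, D are collinear ∩ BD ⟂ FC]
6. D_y = -18316/1563  [F, C, D are collinear ∩ BD ⟂ FC]
   → D = (-4447/1563, -18316/1563)

B = (-7/3, -12)
C = (-14, -32)
D = (-4447/1563, -18316/1563)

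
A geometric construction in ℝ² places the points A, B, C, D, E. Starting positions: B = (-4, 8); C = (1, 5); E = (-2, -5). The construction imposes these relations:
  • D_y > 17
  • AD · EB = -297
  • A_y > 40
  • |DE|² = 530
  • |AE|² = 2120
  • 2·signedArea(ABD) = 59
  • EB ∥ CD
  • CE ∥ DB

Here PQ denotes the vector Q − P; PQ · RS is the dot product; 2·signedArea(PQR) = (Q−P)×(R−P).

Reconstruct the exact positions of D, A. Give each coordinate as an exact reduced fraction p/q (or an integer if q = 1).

A = (0, 41)
D = (-1, 18)

1. D_x = -1  [CE ∥ DB ∩ EB ∥ CD]
2. D_y = 18  [CE ∥ DB ∩ EB ∥ CD]
   → D = (-1, 18)
3. A_x = 0  [2·signedArea(ABD) = 59 ∩ AD · EB = -297]
4. A_y = 41  [2·signedArea(ABD) = 59 ∩ AD · EB = -297]
   → A = (0, 41)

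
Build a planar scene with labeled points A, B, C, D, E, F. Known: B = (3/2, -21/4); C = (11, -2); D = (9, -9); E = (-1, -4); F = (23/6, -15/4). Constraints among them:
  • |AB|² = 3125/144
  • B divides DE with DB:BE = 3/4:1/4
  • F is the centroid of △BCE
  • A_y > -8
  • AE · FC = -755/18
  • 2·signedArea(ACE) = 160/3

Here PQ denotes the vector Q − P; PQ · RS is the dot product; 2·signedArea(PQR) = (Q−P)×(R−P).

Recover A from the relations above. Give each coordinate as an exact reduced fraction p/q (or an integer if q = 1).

1. A_x = 17/3  [2·signedArea(ACE) = 160/3 ∩ AE · FC = -755/18]
2. A_y = -22/3  [2·signedArea(ACE) = 160/3 ∩ AE · FC = -755/18]
   → A = (17/3, -22/3)

A = (17/3, -22/3)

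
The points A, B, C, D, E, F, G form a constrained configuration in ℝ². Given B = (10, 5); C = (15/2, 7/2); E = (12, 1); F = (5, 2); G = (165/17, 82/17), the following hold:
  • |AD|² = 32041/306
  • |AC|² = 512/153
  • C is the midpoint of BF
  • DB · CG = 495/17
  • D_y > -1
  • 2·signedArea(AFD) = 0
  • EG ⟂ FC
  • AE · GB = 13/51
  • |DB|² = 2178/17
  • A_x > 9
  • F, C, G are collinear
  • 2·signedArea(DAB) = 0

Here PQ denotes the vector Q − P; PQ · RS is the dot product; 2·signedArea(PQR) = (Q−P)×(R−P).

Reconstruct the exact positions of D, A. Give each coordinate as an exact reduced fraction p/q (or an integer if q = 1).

1. D_x = 5/17  [line -75/34·x + -45/34·y + -15/34 = 0 ∩ |DB|² = 2178/17]
2. D_y = -14/17  [line -75/34·x + -45/34·y + -15/34 = 0 ∩ |DB|² = 2178/17]
   → D = (5/17, -14/17)
3. A_x = 925/102  [2·signedArea(DAB) = 0 ∩ AE · GB = 13/51]
4. A_y = 151/34  [2·signedArea(DAB) = 0 ∩ AE · GB = 13/51]
   → A = (925/102, 151/34)

A = (925/102, 151/34)
D = (5/17, -14/17)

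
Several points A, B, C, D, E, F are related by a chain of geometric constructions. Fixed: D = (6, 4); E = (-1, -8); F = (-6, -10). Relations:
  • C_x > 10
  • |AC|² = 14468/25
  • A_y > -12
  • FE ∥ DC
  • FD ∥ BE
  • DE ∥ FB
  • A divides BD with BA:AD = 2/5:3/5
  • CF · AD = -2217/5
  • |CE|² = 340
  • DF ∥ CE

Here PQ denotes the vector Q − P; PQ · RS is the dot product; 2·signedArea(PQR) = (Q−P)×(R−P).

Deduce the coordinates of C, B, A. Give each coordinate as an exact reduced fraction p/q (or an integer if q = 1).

A = (-27/5, -58/5)
B = (-13, -22)
C = (11, 6)

1. C_x = 11  [DF ∥ CE ∩ FE ∥ DC]
2. C_y = 6  [DF ∥ CE ∩ FE ∥ DC]
   → C = (11, 6)
3. B_x = -13  [FD ∥ BE ∩ DE ∥ FB]
4. B_y = -22  [FD ∥ BE ∩ DE ∥ FB]
   → B = (-13, -22)
5. A_x = -27/5  [A divides BD with BA:AD = 2/5:3/5]
6. A_y = -58/5  [A divides BD with BA:AD = 2/5:3/5]
   → A = (-27/5, -58/5)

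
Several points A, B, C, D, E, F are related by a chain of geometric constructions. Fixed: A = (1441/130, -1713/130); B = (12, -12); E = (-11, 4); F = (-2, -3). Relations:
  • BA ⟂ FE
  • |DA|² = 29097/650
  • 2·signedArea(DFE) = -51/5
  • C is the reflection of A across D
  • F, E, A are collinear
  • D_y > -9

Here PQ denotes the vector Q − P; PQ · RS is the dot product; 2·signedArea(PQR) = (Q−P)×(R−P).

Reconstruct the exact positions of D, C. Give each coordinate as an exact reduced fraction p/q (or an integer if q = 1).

C = (223/130, -471/130)
D = (32/5, -42/5)

1. D_x = 32/5  [line -7·x + -9·y + -154/5 = 0 ∩ |DA|² = 29097/650]
2. D_y = -42/5  [line -7·x + -9·y + -154/5 = 0 ∩ |DA|² = 29097/650]
   → D = (32/5, -42/5)
3. C_x = 223/130  [C is the reflection of A across D]
4. C_y = -471/130  [C is the reflection of A across D]
   → C = (223/130, -471/130)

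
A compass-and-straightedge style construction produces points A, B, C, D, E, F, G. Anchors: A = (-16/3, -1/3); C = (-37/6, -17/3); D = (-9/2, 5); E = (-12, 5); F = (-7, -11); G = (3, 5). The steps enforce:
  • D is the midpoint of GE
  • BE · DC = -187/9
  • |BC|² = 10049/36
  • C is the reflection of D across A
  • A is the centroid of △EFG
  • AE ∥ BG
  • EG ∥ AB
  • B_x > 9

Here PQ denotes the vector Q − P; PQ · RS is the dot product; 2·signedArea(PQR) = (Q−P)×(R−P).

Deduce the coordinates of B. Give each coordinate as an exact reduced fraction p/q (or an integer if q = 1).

1. B_x = 29/3  [AE ∥ BG ∩ EG ∥ AB]
2. B_y = -1/3  [AE ∥ BG ∩ EG ∥ AB]
   → B = (29/3, -1/3)

B = (29/3, -1/3)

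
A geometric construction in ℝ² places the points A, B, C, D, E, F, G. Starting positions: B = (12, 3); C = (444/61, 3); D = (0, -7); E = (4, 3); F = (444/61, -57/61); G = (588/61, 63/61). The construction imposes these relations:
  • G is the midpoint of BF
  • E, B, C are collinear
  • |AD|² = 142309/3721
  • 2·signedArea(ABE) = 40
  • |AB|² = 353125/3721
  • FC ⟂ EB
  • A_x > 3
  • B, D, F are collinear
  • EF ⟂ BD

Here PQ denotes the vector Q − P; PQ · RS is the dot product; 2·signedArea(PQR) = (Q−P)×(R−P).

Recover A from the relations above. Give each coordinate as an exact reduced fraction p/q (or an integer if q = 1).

A = (222/61, -2)

1. A_y = -2  [2·signedArea(ABE) = 40]
2. A_x = 222/61  [|AD|² = 142309/3721]
   → A = (222/61, -2)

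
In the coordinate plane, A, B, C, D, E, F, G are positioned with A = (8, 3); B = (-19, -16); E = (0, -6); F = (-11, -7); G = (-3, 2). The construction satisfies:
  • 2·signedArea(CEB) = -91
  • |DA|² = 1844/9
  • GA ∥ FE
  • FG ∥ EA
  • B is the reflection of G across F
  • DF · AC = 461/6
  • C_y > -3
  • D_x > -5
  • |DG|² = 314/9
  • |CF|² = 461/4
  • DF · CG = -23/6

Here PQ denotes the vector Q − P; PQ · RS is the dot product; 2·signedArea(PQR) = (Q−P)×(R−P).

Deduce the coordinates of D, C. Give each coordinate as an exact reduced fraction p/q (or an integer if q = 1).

1. C_x = -3/2  [line 10·x + -19·y + -23 = 0 ∩ |CF|² = 461/4]
2. C_y = -2  [line 10·x + -19·y + -23 = 0 ∩ |CF|² = 461/4]
   → C = (-3/2, -2)
3. D_x = -14/3  [DF · CG = -23/6 ∩ DF · AC = 461/6]
4. D_y = -11/3  [DF · CG = -23/6 ∩ DF · AC = 461/6]
   → D = (-14/3, -11/3)

C = (-3/2, -2)
D = (-14/3, -11/3)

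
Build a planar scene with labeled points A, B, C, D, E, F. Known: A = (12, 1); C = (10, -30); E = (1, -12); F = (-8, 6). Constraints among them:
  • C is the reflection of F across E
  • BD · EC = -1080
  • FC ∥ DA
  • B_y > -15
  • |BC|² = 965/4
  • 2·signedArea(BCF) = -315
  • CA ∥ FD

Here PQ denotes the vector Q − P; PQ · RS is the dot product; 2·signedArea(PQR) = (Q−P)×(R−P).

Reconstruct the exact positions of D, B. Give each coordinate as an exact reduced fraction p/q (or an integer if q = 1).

1. D_x = -6  [FC ∥ DA ∩ CA ∥ FD]
2. D_y = 37  [FC ∥ DA ∩ CA ∥ FD]
   → D = (-6, 37)
3. B_x = 11  [BD · EC = -1080 ∩ 2·signedArea(BCF) = -315]
4. B_y = -29/2  [BD · EC = -1080 ∩ 2·signedArea(BCF) = -315]
   → B = (11, -29/2)

B = (11, -29/2)
D = (-6, 37)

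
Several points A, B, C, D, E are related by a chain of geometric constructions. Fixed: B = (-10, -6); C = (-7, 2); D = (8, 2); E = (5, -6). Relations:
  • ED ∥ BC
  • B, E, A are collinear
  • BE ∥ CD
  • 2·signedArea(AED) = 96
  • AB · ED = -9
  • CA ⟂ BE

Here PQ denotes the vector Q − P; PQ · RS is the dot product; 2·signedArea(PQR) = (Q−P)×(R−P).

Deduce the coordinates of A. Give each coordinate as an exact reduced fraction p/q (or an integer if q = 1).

A = (-7, -6)

1. A_x = -7  [B, E, A are collinear ∩ CA ⟂ BE]
2. A_y = -6  [B, E, A are collinear ∩ CA ⟂ BE]
   → A = (-7, -6)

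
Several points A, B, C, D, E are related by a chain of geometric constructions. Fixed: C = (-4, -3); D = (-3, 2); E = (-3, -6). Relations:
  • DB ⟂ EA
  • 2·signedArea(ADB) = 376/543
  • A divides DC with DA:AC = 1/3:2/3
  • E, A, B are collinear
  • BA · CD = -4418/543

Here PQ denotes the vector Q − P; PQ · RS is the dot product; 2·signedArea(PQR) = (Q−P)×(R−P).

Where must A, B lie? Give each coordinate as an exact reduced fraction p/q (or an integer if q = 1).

A = (-10/3, 1/3)
B = (-619/181, 358/181)

1. A_x = -10/3  [A divides DC with DA:AC = 1/3:2/3]
2. A_y = 1/3  [A divides DC with DA:AC = 1/3:2/3]
   → A = (-10/3, 1/3)
3. B_x = -619/181  [E, A, B are collinear ∩ DB ⟂ EA]
4. B_y = 358/181  [E, A, B are collinear ∩ DB ⟂ EA]
   → B = (-619/181, 358/181)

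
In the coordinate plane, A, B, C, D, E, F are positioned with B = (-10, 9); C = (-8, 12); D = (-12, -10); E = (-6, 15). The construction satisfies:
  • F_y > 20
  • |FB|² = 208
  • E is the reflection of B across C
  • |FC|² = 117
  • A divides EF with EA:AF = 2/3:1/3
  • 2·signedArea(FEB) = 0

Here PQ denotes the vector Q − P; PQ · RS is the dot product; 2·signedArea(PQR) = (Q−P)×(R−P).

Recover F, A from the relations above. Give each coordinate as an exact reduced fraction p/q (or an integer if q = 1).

A = (-10/3, 19)
F = (-2, 21)

1. F_x = -2  [line 6·x + -4·y + 96 = 0 ∩ |FC|² = 117]
2. F_y = 21  [line 6·x + -4·y + 96 = 0 ∩ |FC|² = 117]
   → F = (-2, 21)
3. A_x = -10/3  [A divides EF with EA:AF = 2/3:1/3]
4. A_y = 19  [A divides EF with EA:AF = 2/3:1/3]
   → A = (-10/3, 19)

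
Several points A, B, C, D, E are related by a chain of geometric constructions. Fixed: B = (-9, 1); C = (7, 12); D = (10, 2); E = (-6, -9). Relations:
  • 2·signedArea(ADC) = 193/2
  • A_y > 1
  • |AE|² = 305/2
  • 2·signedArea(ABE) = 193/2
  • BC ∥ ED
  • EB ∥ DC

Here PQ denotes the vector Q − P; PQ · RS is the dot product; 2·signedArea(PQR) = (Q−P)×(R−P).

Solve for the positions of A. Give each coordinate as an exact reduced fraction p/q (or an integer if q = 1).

1. A_x = 1/2  [line 10·x + 3·y + -19/2 = 0 ∩ |AE|² = 305/2]
2. A_y = 3/2  [line 10·x + 3·y + -19/2 = 0 ∩ |AE|² = 305/2]
   → A = (1/2, 3/2)

A = (1/2, 3/2)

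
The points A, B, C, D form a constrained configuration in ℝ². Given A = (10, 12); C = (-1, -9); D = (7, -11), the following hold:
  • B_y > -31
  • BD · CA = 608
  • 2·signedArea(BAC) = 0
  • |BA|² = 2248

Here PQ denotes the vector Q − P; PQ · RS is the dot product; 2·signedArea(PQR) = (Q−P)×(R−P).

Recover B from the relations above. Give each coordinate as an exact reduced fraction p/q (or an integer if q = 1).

B = (-12, -30)

1. B_x = -12  [2·signedArea(BAC) = 0 ∩ BD · CA = 608]
2. B_y = -30  [2·signedArea(BAC) = 0 ∩ BD · CA = 608]
   → B = (-12, -30)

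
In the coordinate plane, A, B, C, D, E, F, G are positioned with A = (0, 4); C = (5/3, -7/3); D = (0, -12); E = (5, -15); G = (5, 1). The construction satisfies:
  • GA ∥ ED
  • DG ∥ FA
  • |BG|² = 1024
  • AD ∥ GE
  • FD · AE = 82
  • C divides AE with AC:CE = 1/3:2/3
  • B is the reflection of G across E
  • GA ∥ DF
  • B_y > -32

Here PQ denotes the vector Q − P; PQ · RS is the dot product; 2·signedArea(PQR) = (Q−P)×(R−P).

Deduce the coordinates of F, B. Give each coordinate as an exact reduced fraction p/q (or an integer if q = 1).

B = (5, -31)
F = (-5, -9)

1. F_x = -5  [DG ∥ FA ∩ GA ∥ DF]
2. F_y = -9  [DG ∥ FA ∩ GA ∥ DF]
   → F = (-5, -9)
3. B_x = 5  [B is the reflection of G across E]
4. B_y = -31  [B is the reflection of G across E]
   → B = (5, -31)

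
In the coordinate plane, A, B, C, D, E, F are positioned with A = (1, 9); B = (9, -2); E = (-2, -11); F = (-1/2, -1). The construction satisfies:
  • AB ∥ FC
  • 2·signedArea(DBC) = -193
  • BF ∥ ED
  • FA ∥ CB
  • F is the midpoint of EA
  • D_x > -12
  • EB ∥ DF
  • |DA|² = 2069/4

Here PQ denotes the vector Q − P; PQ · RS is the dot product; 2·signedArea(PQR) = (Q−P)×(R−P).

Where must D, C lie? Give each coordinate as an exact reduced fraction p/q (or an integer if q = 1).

C = (15/2, -12)
D = (-23/2, -10)

1. D_x = -23/2  [EB ∥ DF ∩ BF ∥ ED]
2. D_y = -10  [EB ∥ DF ∩ BF ∥ ED]
   → D = (-23/2, -10)
3. C_x = 15/2  [FA ∥ CB ∩ AB ∥ FC]
4. C_y = -12  [FA ∥ CB ∩ AB ∥ FC]
   → C = (15/2, -12)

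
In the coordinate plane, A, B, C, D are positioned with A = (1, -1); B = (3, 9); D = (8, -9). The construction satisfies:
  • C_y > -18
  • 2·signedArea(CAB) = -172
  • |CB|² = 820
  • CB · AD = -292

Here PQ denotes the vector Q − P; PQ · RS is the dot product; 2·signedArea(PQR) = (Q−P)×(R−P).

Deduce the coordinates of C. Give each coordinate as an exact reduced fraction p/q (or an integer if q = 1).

1. C_x = 15  [CB · AD = -292 ∩ 2·signedArea(CAB) = -172]
2. C_y = -17  [CB · AD = -292 ∩ 2·signedArea(CAB) = -172]
   → C = (15, -17)

C = (15, -17)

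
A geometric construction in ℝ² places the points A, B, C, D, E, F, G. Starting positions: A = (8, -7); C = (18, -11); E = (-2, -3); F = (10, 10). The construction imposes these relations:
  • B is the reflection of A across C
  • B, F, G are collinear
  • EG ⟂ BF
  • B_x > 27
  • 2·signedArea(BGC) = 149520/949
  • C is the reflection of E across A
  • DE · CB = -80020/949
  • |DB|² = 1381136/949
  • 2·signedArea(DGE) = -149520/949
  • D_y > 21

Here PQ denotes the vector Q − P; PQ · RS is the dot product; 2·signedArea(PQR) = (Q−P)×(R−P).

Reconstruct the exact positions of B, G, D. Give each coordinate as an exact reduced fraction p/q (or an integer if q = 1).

1. B_x = 28  [B is the reflection of A across C]
2. B_y = -15  [B is the reflection of A across C]
   → B = (28, -15)
3. G_x = 11452/949  [B, F, G are collinear ∩ EG ⟂ BF]
4. G_y = 6765/949  [B, F, G are collinear ∩ EG ⟂ BF]
   → G = (11452/949, 6765/949)
5. D_x = 15312/949  [DE · CB = -80020/949 ∩ 2·signedArea(DGE) = -149520/949]
6. D_y = 20173/949  [DE · CB = -80020/949 ∩ 2·signedArea(DGE) = -149520/949]
   → D = (15312/949, 20173/949)

B = (28, -15)
D = (15312/949, 20173/949)
G = (11452/949, 6765/949)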